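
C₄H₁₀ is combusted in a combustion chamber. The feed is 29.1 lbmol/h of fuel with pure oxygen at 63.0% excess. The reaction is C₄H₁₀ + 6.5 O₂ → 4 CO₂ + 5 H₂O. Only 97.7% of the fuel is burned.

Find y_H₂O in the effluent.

Stoichiometric O₂ = 6.5 × 29.1 = 189.2 lbmol/h; O₂ fed = 189.2 × 1.630 = 308.3 lbmol/h.
Fuel reacted = 0.977 × 29.1 → ξ = 28.43 lbmol/h.
Outlet (n = n₀ + ν ξ):
  C₄H₁₀: 29.1 − 1(28.43) = 0.6693
  O₂: 308.3 − 6.5(28.43) = 123.5
  CO₂: 0 + 4(28.43) = 113.7
  H₂O: 0 + 5(28.43) = 142.2
Total out = 380.1 lbmol/h; y_H₂O = 142.2 / 380.1 = 0.374.

0.374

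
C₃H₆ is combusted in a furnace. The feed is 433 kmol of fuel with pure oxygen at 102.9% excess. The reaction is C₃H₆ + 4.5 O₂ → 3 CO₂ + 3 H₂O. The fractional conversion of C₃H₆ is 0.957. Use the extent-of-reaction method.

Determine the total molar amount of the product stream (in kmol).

Stoichiometric O₂ = 4.5 × 433 = 1948 kmol; O₂ fed = 1948 × 2.029 = 3954 kmol.
Fuel reacted = 0.957 × 433 → ξ = 414.4 kmol.
Outlet (n = n₀ + ν ξ):
  C₃H₆: 433 − 1(414.4) = 18.62
  O₂: 3954 − 4.5(414.4) = 2089
  CO₂: 0 + 3(414.4) = 1243
  H₂O: 0 + 3(414.4) = 1243
Total out = 18.62 + 2089 + 1243 + 1243 = 4594 kmol.

4590 kmol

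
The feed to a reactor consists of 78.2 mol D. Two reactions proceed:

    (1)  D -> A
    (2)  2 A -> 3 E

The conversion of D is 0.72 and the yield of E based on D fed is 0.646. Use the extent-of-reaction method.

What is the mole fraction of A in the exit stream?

0.238

Conversion of D: D consumed = 1ξ₁ = 0.72 × 78.2 → ξ₁ = 56.3 mol.
Yield of E: 3ξ₂ / 78.2 = 0.646 → ξ₂ = 16.84 mol.
Outlet amounts (n = n₀ + Σ ν·ξ):
  D: 78.2 − 1(56.3) = 21.9
  A: 0 + 1(56.3) − 2(16.84) = 22.63
  E: 0 + 3(16.84) = 50.52
Total out = 95.04 mol; y_A = 22.63 / 95.04 = 0.2381.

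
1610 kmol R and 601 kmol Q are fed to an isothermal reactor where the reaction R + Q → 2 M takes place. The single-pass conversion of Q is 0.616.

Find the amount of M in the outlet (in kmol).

Q reacted = 0.616 × 601 = 370.2 kmol; ν_Q = −1, so ξ = 370.2/1 = 370.2 kmol.
Outlet amounts (n = n₀ + ν ξ):
  R: 1610 − 1(370.2) = 1240
  Q: 601 − 1(370.2) = 230.8
  M: 0 + 2(370.2) = 740.4

740 kmol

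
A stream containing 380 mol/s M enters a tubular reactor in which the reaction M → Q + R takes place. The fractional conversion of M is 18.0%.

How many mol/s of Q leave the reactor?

68.4 mol/s

M reacted = 0.18 × 380 = 68.4 mol/s; ν_M = −1, so ξ = 68.4/1 = 68.4 mol/s.
Outlet amounts (n = n₀ + ν ξ):
  M: 380 − 1(68.4) = 311.6
  Q: 0 + 1(68.4) = 68.4
  R: 0 + 1(68.4) = 68.4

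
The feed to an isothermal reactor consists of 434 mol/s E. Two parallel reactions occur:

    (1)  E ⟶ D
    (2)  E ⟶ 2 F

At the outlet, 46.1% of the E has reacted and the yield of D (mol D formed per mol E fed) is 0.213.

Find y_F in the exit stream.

0.397

Yield of D: 1ξ₁ / 434 = 0.213 → ξ₁ = 92.44 mol/s.
Conversion of E: 1ξ₁ + 1ξ₂ = 0.461 × 434 = 200.1 → ξ₂ = 107.6 mol/s.
Outlet amounts (n = n₀ + Σ ν·ξ):
  E: 434 − 1(92.44) − 1(107.6) = 233.9
  D: 0 + 1(92.44) = 92.44
  F: 0 + 2(107.6) = 215.3
Total out = 541.6 mol/s; y_F = 215.3 / 541.6 = 0.3974.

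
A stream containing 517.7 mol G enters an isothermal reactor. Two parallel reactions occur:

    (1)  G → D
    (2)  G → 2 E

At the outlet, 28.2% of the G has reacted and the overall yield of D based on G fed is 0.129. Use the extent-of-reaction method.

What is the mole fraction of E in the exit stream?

0.265

Yield of D: 1ξ₁ / 517.7 = 0.129 → ξ₁ = 66.78 mol.
Conversion of G: 1ξ₁ + 1ξ₂ = 0.282 × 517.7 = 146 → ξ₂ = 79.21 mol.
Outlet amounts (n = n₀ + Σ ν·ξ):
  G: 517.7 − 1(66.78) − 1(79.21) = 371.7
  D: 0 + 1(66.78) = 66.78
  E: 0 + 2(79.21) = 158.4
Total out = 596.9 mol; y_E = 158.4 / 596.9 = 0.2654.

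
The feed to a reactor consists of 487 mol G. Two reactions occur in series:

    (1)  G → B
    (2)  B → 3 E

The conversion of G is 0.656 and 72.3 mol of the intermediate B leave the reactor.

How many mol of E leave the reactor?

742 mol

Conversion of G: G consumed = 1ξ₁ = 0.656 × 487 → ξ₁ = 319.5 mol.
B balance: n_B = 0 + 1ξ₁ − 1ξ₂ = 72.3 → ξ₂ = (1·319.5 − 72.3)/1 = 247.2 mol.
Outlet amounts (n = n₀ + Σ ν·ξ):
  G: 487 − 1(319.5) = 167.5
  B: 0 + 1(319.5) − 1(247.2) = 72.3
  E: 0 + 3(247.2) = 741.5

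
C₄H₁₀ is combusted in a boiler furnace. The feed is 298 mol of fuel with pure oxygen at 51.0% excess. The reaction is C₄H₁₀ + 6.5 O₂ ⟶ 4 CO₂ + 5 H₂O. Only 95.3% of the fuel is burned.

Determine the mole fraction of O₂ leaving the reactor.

0.296

Stoichiometric O₂ = 6.5 × 298 = 1937 mol; O₂ fed = 1937 × 1.510 = 2925 mol.
Fuel reacted = 0.953 × 298 → ξ = 284 mol.
Outlet (n = n₀ + ν ξ):
  C₄H₁₀: 298 − 1(284) = 14.01
  O₂: 2925 − 6.5(284) = 1079
  CO₂: 0 + 4(284) = 1136
  H₂O: 0 + 5(284) = 1420
Total out = 3649 mol; y_O₂ = 1079 / 3649 = 0.2957.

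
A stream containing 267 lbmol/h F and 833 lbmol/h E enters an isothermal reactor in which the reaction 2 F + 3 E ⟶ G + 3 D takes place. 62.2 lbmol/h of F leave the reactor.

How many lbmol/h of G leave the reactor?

102 lbmol/h

For F: n = n₀ − 2ξ → 62.2 = 267 − 2ξ, giving ξ = 102.4 lbmol/h.
Outlet amounts (n = n₀ + ν ξ):
  F: 267 − 2(102.4) = 62.2
  E: 833 − 3(102.4) = 525.8
  G: 0 + 1(102.4) = 102.4
  D: 0 + 3(102.4) = 307.2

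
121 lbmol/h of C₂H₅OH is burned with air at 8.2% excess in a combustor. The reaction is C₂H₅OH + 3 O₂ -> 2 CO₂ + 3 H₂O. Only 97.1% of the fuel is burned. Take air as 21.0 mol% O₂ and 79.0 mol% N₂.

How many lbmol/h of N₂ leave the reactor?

Stoichiometric O₂ = 3 × 121 = 363 lbmol/h; O₂ fed = 363 × 1.082 = 392.8 lbmol/h.
N₂ fed = 392.8 × 79/21 = 1478 lbmol/h.
Fuel reacted = 0.971 × 121 → ξ = 117.5 lbmol/h.
Outlet (n = n₀ + ν ξ):
  C₂H₅OH: 121 − 1(117.5) = 3.509
  O₂: 392.8 − 3(117.5) = 40.29
  N₂: 1478 (inert)
  CO₂: 0 + 2(117.5) = 235
  H₂O: 0 + 3(117.5) = 352.5

1480 lbmol/h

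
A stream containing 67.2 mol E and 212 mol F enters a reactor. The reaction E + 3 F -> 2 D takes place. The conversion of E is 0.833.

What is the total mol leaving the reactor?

E reacted = 0.833 × 67.2 = 55.98 mol; ν_E = −1, so ξ = 55.98/1 = 55.98 mol.
Outlet amounts (n = n₀ + ν ξ):
  E: 67.2 − 1(55.98) = 11.22
  F: 212 − 3(55.98) = 44.07
  D: 0 + 2(55.98) = 112
Total out = 11.22 + 44.07 + 112 = 167.2 mol.

167 mol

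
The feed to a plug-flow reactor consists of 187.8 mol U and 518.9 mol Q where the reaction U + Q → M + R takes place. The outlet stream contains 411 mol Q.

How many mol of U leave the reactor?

79.9 mol

For Q: n = n₀ − 1ξ → 411 = 518.9 − 1ξ, giving ξ = 107.9 mol.
Outlet amounts (n = n₀ + ν ξ):
  U: 187.8 − 1(107.9) = 79.9
  Q: 518.9 − 1(107.9) = 411
  M: 0 + 1(107.9) = 107.9
  R: 0 + 1(107.9) = 107.9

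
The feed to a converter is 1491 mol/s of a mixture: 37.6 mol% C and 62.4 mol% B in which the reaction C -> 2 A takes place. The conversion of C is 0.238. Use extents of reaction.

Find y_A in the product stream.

0.164

C reacted = 0.238 × 560.6 = 133.4 mol/s; ν_C = −1, so ξ = 133.4/1 = 133.4 mol/s.
Outlet amounts (n = n₀ + ν ξ):
  C: 560.6 − 1(133.4) = 427.2
  A: 0 + 2(133.4) = 266.9
  B: 930.4 (inert)
Total out = 1624 mol/s; y_A = 266.9 / 1624 = 0.1643.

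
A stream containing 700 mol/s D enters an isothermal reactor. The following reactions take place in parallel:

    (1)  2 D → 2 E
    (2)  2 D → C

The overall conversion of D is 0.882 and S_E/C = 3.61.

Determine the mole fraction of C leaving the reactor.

0.187

Conversion of D: D consumed = 0.882 × 700 = 617.4 mol/s = 2ξ₁ + 2ξ₂.
Selectivity: 2ξ₁ / (1ξ₂) = 3.61 → ξ₁ = 1.805 ξ₂.
Substitute: (2·1.805 + 2) ξ₂ = 617.4 → ξ₂ = 110.1 mol/s, ξ₁ = 198.6 mol/s.
Outlet amounts (n = n₀ + Σ ν·ξ):
  D: 700 − 2(198.6) − 2(110.1) = 82.6
  E: 0 + 2(198.6) = 397.3
  C: 0 + 1(110.1) = 110.1
Total out = 589.9 mol/s; y_C = 110.1 / 589.9 = 0.1865.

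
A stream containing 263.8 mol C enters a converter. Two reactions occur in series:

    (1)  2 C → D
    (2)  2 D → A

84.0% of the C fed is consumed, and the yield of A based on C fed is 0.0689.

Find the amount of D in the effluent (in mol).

74.4 mol

Conversion of C: C consumed = 2ξ₁ = 0.84 × 263.8 → ξ₁ = 110.8 mol.
Yield of A: 1ξ₂ / 263.8 = 0.0689 → ξ₂ = 18.18 mol.
Outlet amounts (n = n₀ + Σ ν·ξ):
  C: 263.8 − 2(110.8) = 42.21
  D: 0 + 1(110.8) − 2(18.18) = 74.44
  A: 0 + 1(18.18) = 18.18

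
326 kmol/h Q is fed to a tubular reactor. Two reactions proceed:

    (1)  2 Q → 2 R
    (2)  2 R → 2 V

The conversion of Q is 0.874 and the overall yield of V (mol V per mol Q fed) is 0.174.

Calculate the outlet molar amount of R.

228 kmol/h

Conversion of Q: Q consumed = 2ξ₁ = 0.874 × 326 → ξ₁ = 142.5 kmol/h.
Yield of V: 2ξ₂ / 326 = 0.174 → ξ₂ = 28.36 kmol/h.
Outlet amounts (n = n₀ + Σ ν·ξ):
  Q: 326 − 2(142.5) = 41.08
  R: 0 + 2(142.5) − 2(28.36) = 228.2
  V: 0 + 2(28.36) = 56.72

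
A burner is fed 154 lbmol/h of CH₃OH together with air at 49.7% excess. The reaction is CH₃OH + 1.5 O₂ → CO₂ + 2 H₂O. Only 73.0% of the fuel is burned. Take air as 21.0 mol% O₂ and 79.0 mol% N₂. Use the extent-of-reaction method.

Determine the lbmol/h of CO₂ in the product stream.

Stoichiometric O₂ = 1.5 × 154 = 231 lbmol/h; O₂ fed = 231 × 1.497 = 345.8 lbmol/h.
N₂ fed = 345.8 × 79/21 = 1301 lbmol/h.
Fuel reacted = 0.73 × 154 → ξ = 112.4 lbmol/h.
Outlet (n = n₀ + ν ξ):
  CH₃OH: 154 − 1(112.4) = 41.58
  O₂: 345.8 − 1.5(112.4) = 177.2
  N₂: 1301 (inert)
  CO₂: 0 + 1(112.4) = 112.4
  H₂O: 0 + 2(112.4) = 224.8

112 lbmol/h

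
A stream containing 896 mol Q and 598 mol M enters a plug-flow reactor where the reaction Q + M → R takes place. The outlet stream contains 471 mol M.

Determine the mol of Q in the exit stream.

769 mol

For M: n = n₀ − 1ξ → 471 = 598 − 1ξ, giving ξ = 127 mol.
Outlet amounts (n = n₀ + ν ξ):
  Q: 896 − 1(127) = 769
  M: 598 − 1(127) = 471
  R: 0 + 1(127) = 127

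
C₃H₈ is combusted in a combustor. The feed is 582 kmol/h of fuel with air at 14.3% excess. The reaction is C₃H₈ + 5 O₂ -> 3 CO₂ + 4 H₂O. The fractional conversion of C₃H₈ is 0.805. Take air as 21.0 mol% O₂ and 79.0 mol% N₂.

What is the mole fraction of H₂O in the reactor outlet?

Stoichiometric O₂ = 5 × 582 = 2910 kmol/h; O₂ fed = 2910 × 1.143 = 3326 kmol/h.
N₂ fed = 3326 × 79/21 = 12510 kmol/h.
Fuel reacted = 0.805 × 582 → ξ = 468.5 kmol/h.
Outlet (n = n₀ + ν ξ):
  C₃H₈: 582 − 1(468.5) = 113.5
  O₂: 3326 − 5(468.5) = 983.6
  N₂: 12510 (inert)
  CO₂: 0 + 3(468.5) = 1406
  H₂O: 0 + 4(468.5) = 1874
Total out = 16890 kmol/h; y_H₂O = 1874 / 16890 = 0.111.

0.111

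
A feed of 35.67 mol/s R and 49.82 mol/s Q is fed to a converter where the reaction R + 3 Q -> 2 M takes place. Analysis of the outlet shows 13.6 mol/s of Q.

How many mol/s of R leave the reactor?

For Q: n = n₀ − 3ξ → 13.6 = 49.82 − 3ξ, giving ξ = 12.07 mol/s.
Outlet amounts (n = n₀ + ν ξ):
  R: 35.67 − 1(12.07) = 23.6
  Q: 49.82 − 3(12.07) = 13.6
  M: 0 + 2(12.07) = 24.15

23.6 mol/s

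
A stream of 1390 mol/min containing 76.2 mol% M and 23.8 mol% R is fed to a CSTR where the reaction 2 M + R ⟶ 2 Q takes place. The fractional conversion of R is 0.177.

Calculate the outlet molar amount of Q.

117 mol/min

R reacted = 0.177 × 330.8 = 58.56 mol/min; ν_R = −1, so ξ = 58.56/1 = 58.56 mol/min.
Outlet amounts (n = n₀ + ν ξ):
  M: 1059 − 2(58.56) = 942.1
  R: 330.8 − 1(58.56) = 272.3
  Q: 0 + 2(58.56) = 117.1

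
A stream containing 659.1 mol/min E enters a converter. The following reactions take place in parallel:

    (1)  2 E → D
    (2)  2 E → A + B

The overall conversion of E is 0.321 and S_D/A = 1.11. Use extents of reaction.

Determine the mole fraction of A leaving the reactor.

0.0831

Conversion of E: E consumed = 0.321 × 659.1 = 211.6 mol/min = 2ξ₁ + 2ξ₂.
Selectivity: 1ξ₁ / (1ξ₂) = 1.11 → ξ₁ = 1.11 ξ₂.
Substitute: (2·1.11 + 2) ξ₂ = 211.6 → ξ₂ = 50.14 mol/min, ξ₁ = 55.65 mol/min.
Outlet amounts (n = n₀ + Σ ν·ξ):
  E: 659.1 − 2(55.65) − 2(50.14) = 447.5
  D: 0 + 1(55.65) = 55.65
  A: 0 + 1(50.14) = 50.14
  B: 0 + 1(50.14) = 50.14
Total out = 603.4 mol/min; y_A = 50.14 / 603.4 = 0.08308.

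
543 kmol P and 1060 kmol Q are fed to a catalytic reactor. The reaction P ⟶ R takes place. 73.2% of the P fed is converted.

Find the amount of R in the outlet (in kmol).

P reacted = 0.732 × 543 = 397.5 kmol; ν_P = −1, so ξ = 397.5/1 = 397.5 kmol.
Outlet amounts (n = n₀ + ν ξ):
  P: 543 − 1(397.5) = 145.5
  R: 0 + 1(397.5) = 397.5
  Q: 1060 (inert)

397 kmol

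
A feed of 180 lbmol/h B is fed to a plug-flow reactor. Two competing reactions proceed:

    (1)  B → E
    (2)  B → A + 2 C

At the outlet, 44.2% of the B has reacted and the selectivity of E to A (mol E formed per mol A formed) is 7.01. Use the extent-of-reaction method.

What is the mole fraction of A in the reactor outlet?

0.0497

Conversion of B: B consumed = 0.442 × 180 = 79.56 lbmol/h = 1ξ₁ + 1ξ₂.
Selectivity: 1ξ₁ / (1ξ₂) = 7.01 → ξ₁ = 7.01 ξ₂.
Substitute: (1·7.01 + 1) ξ₂ = 79.56 → ξ₂ = 9.933 lbmol/h, ξ₁ = 69.63 lbmol/h.
Outlet amounts (n = n₀ + Σ ν·ξ):
  B: 180 − 1(69.63) − 1(9.933) = 100.4
  E: 0 + 1(69.63) = 69.63
  A: 0 + 1(9.933) = 9.933
  C: 0 + 2(9.933) = 19.87
Total out = 199.9 lbmol/h; y_A = 9.933 / 199.9 = 0.0497.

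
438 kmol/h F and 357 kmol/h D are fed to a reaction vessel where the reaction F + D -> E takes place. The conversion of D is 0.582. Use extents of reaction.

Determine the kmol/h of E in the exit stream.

208 kmol/h

D reacted = 0.582 × 357 = 207.8 kmol/h; ν_D = −1, so ξ = 207.8/1 = 207.8 kmol/h.
Outlet amounts (n = n₀ + ν ξ):
  F: 438 − 1(207.8) = 230.2
  D: 357 − 1(207.8) = 149.2
  E: 0 + 1(207.8) = 207.8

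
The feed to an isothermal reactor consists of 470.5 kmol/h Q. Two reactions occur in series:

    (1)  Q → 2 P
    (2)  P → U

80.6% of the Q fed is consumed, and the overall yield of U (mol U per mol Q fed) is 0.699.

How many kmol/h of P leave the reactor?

430 kmol/h

Conversion of Q: Q consumed = 1ξ₁ = 0.806 × 470.5 → ξ₁ = 379.2 kmol/h.
Yield of U: 1ξ₂ / 470.5 = 0.699 → ξ₂ = 328.9 kmol/h.
Outlet amounts (n = n₀ + Σ ν·ξ):
  Q: 470.5 − 1(379.2) = 91.28
  P: 0 + 2(379.2) − 1(328.9) = 429.6
  U: 0 + 1(328.9) = 328.9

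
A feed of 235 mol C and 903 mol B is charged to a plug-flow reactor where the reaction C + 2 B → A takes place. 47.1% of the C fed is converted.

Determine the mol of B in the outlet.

682 mol

C reacted = 0.471 × 235 = 110.7 mol; ν_C = −1, so ξ = 110.7/1 = 110.7 mol.
Outlet amounts (n = n₀ + ν ξ):
  C: 235 − 1(110.7) = 124.3
  B: 903 − 2(110.7) = 681.6
  A: 0 + 1(110.7) = 110.7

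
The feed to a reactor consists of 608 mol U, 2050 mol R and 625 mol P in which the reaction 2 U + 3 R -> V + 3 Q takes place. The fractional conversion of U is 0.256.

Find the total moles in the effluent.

U reacted = 0.256 × 608 = 155.6 mol; ν_U = −2, so ξ = 155.6/2 = 77.82 mol.
Outlet amounts (n = n₀ + ν ξ):
  U: 608 − 2(77.82) = 452.4
  R: 2050 − 3(77.82) = 1817
  V: 0 + 1(77.82) = 77.82
  Q: 0 + 3(77.82) = 233.5
  P: 625 (inert)
Total out = 452.4 + 1817 + 77.82 + 233.5 + 625 = 3205 mol.

3210 mol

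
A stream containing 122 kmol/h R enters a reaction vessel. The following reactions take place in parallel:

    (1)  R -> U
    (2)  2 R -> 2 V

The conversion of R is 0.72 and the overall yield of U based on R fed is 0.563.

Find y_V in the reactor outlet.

Yield of U: 1ξ₁ / 122 = 0.563 → ξ₁ = 68.69 kmol/h.
Conversion of R: 1ξ₁ + 2ξ₂ = 0.72 × 122 = 87.84 → ξ₂ = 9.577 kmol/h.
Outlet amounts (n = n₀ + Σ ν·ξ):
  R: 122 − 1(68.69) − 2(9.577) = 34.16
  U: 0 + 1(68.69) = 68.69
  V: 0 + 2(9.577) = 19.15
Total out = 122 kmol/h; y_V = 19.15 / 122 = 0.157.

0.157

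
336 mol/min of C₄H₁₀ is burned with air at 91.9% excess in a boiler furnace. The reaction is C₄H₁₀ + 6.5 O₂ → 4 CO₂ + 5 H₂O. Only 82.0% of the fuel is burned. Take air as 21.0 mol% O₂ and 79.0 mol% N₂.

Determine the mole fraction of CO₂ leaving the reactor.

0.0532

Stoichiometric O₂ = 6.5 × 336 = 2184 mol/min; O₂ fed = 2184 × 1.919 = 4191 mol/min.
N₂ fed = 4191 × 79/21 = 15770 mol/min.
Fuel reacted = 0.82 × 336 → ξ = 275.5 mol/min.
Outlet (n = n₀ + ν ξ):
  C₄H₁₀: 336 − 1(275.5) = 60.48
  O₂: 4191 − 6.5(275.5) = 2400
  N₂: 15770 (inert)
  CO₂: 0 + 4(275.5) = 1102
  H₂O: 0 + 5(275.5) = 1378
Total out = 20710 mol/min; y_CO₂ = 1102 / 20710 = 0.05322.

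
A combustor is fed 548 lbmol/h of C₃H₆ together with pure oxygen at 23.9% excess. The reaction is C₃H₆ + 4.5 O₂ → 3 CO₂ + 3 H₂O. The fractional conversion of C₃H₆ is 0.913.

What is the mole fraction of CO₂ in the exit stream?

Stoichiometric O₂ = 4.5 × 548 = 2466 lbmol/h; O₂ fed = 2466 × 1.239 = 3055 lbmol/h.
Fuel reacted = 0.913 × 548 → ξ = 500.3 lbmol/h.
Outlet (n = n₀ + ν ξ):
  C₃H₆: 548 − 1(500.3) = 47.68
  O₂: 3055 − 4.5(500.3) = 803.9
  CO₂: 0 + 3(500.3) = 1501
  H₂O: 0 + 3(500.3) = 1501
Total out = 3854 lbmol/h; y_CO₂ = 1501 / 3854 = 0.3895.

0.39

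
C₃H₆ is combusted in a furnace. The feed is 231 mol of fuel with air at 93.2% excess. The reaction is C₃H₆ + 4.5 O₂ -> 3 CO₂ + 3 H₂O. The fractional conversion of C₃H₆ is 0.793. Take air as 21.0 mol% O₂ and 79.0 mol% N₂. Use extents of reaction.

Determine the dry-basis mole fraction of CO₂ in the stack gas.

0.0589

Stoichiometric O₂ = 4.5 × 231 = 1040 mol; O₂ fed = 1040 × 1.932 = 2008 mol.
N₂ fed = 2008 × 79/21 = 7555 mol.
Fuel reacted = 0.793 × 231 → ξ = 183.2 mol.
Outlet (n = n₀ + ν ξ):
  C₃H₆: 231 − 1(183.2) = 47.82
  O₂: 2008 − 4.5(183.2) = 1184
  N₂: 7555 (inert)
  CO₂: 0 + 3(183.2) = 549.5
  H₂O: 0 + 3(183.2) = 549.5
Dry total = 9336 mol; y_CO₂ (dry) = 549.5 / 9336 = 0.05886.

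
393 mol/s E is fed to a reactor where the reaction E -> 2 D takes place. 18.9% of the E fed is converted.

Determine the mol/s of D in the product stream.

149 mol/s

E reacted = 0.189 × 393 = 74.28 mol/s; ν_E = −1, so ξ = 74.28/1 = 74.28 mol/s.
Outlet amounts (n = n₀ + ν ξ):
  E: 393 − 1(74.28) = 318.7
  D: 0 + 2(74.28) = 148.6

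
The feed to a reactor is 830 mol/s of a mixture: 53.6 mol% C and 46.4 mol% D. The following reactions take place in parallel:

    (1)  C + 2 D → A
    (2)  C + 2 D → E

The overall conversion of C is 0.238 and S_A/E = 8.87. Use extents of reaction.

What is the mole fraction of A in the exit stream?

Conversion of C: C consumed = 0.238 × 444.9 = 105.9 mol/s = 1ξ₁ + 1ξ₂.
Selectivity: 1ξ₁ / (1ξ₂) = 8.87 → ξ₁ = 8.87 ξ₂.
Substitute: (1·8.87 + 1) ξ₂ = 105.9 → ξ₂ = 10.73 mol/s, ξ₁ = 95.15 mol/s.
Outlet amounts (n = n₀ + Σ ν·ξ):
  C: 444.9 − 1(95.15) − 1(10.73) = 339
  D: 385.1 − 2(95.15) − 2(10.73) = 173.4
  A: 0 + 1(95.15) = 95.15
  E: 0 + 1(10.73) = 10.73
Total out = 618.2 mol/s; y_A = 95.15 / 618.2 = 0.1539.

0.154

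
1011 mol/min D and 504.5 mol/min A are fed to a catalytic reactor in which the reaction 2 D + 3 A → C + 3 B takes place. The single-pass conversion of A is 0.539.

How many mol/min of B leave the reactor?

A reacted = 0.539 × 504.5 = 271.9 mol/min; ν_A = −3, so ξ = 271.9/3 = 90.64 mol/min.
Outlet amounts (n = n₀ + ν ξ):
  D: 1011 − 2(90.64) = 829.7
  A: 504.5 − 3(90.64) = 232.6
  C: 0 + 1(90.64) = 90.64
  B: 0 + 3(90.64) = 271.9

272 mol/min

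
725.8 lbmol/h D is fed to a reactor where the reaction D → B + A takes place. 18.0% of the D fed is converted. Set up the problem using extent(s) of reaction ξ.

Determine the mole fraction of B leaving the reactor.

D reacted = 0.18 × 725.8 = 130.6 lbmol/h; ν_D = −1, so ξ = 130.6/1 = 130.6 lbmol/h.
Outlet amounts (n = n₀ + ν ξ):
  D: 725.8 − 1(130.6) = 595.2
  B: 0 + 1(130.6) = 130.6
  A: 0 + 1(130.6) = 130.6
Total out = 856.4 lbmol/h; y_B = 130.6 / 856.4 = 0.1525.

0.153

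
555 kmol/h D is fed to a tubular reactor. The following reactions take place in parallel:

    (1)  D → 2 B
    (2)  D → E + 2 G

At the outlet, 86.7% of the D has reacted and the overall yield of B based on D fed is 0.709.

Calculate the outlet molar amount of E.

284 kmol/h

Yield of B: 2ξ₁ / 555 = 0.709 → ξ₁ = 196.7 kmol/h.
Conversion of D: 1ξ₁ + 1ξ₂ = 0.867 × 555 = 481.2 → ξ₂ = 284.4 kmol/h.
Outlet amounts (n = n₀ + Σ ν·ξ):
  D: 555 − 1(196.7) − 1(284.4) = 73.81
  B: 0 + 2(196.7) = 393.5
  E: 0 + 1(284.4) = 284.4
  G: 0 + 2(284.4) = 568.9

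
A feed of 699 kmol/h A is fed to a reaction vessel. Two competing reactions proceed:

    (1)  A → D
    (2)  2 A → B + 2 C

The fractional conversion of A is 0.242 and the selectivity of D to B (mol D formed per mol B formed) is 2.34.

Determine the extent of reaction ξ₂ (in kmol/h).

ξ₂ = 39 kmol/h

Conversion of A: A consumed = 0.242 × 699 = 169.2 kmol/h = 1ξ₁ + 2ξ₂.
Selectivity: 1ξ₁ / (1ξ₂) = 2.34 → ξ₁ = 2.34 ξ₂.
Substitute: (1·2.34 + 2) ξ₂ = 169.2 → ξ₂ = 38.98 kmol/h, ξ₁ = 91.21 kmol/h.
Outlet amounts (n = n₀ + Σ ν·ξ):
  A: 699 − 1(91.21) − 2(38.98) = 529.8
  D: 0 + 1(91.21) = 91.21
  B: 0 + 1(38.98) = 38.98
  C: 0 + 2(38.98) = 77.95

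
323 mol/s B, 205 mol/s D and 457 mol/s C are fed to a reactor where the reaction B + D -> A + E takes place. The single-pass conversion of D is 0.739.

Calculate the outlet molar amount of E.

D reacted = 0.739 × 205 = 151.5 mol/s; ν_D = −1, so ξ = 151.5/1 = 151.5 mol/s.
Outlet amounts (n = n₀ + ν ξ):
  B: 323 − 1(151.5) = 171.5
  D: 205 − 1(151.5) = 53.5
  A: 0 + 1(151.5) = 151.5
  E: 0 + 1(151.5) = 151.5
  C: 457 (inert)

151 mol/s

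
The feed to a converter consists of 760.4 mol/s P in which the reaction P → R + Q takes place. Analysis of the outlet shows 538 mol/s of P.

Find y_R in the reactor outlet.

0.226

For P: n = n₀ − 1ξ → 538 = 760.4 − 1ξ, giving ξ = 222.4 mol/s.
Outlet amounts (n = n₀ + ν ξ):
  P: 760.4 − 1(222.4) = 538
  R: 0 + 1(222.4) = 222.4
  Q: 0 + 1(222.4) = 222.4
Total out = 982.8 mol/s; y_R = 222.4 / 982.8 = 0.2263.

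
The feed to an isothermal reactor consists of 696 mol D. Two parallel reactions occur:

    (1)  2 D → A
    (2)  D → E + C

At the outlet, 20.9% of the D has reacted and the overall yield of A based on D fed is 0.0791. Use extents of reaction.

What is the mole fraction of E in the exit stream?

0.0523

Yield of A: 1ξ₁ / 696 = 0.0791 → ξ₁ = 55.05 mol.
Conversion of D: 2ξ₁ + 1ξ₂ = 0.209 × 696 = 145.5 → ξ₂ = 35.36 mol.
Outlet amounts (n = n₀ + Σ ν·ξ):
  D: 696 − 2(55.05) − 1(35.36) = 550.5
  A: 0 + 1(55.05) = 55.05
  E: 0 + 1(35.36) = 35.36
  C: 0 + 1(35.36) = 35.36
Total out = 676.3 mol; y_E = 35.36 / 676.3 = 0.05228.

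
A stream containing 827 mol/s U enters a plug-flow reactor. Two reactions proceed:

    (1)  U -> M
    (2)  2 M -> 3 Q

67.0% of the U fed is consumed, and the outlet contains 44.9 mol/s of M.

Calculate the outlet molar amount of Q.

Conversion of U: U consumed = 1ξ₁ = 0.67 × 827 → ξ₁ = 554.1 mol/s.
M balance: n_M = 0 + 1ξ₁ − 2ξ₂ = 44.9 → ξ₂ = (1·554.1 − 44.9)/2 = 254.6 mol/s.
Outlet amounts (n = n₀ + Σ ν·ξ):
  U: 827 − 1(554.1) = 272.9
  M: 0 + 1(554.1) − 2(254.6) = 44.9
  Q: 0 + 3(254.6) = 763.8

764 mol/s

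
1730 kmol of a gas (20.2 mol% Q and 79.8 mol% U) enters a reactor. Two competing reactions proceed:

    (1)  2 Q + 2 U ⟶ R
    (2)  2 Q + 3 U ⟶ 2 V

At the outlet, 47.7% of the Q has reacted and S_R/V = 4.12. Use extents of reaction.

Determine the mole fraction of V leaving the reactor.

Conversion of Q: Q consumed = 0.477 × 349.5 = 166.7 kmol = 2ξ₁ + 2ξ₂.
Selectivity: 1ξ₁ / (2ξ₂) = 4.12 → ξ₁ = 8.24 ξ₂.
Substitute: (2·8.24 + 2) ξ₂ = 166.7 → ξ₂ = 9.02 kmol, ξ₁ = 74.33 kmol.
Outlet amounts (n = n₀ + Σ ν·ξ):
  Q: 349.5 − 2(74.33) − 2(9.02) = 182.8
  U: 1381 − 2(74.33) − 3(9.02) = 1205
  R: 0 + 1(74.33) = 74.33
  V: 0 + 2(9.02) = 18.04
Total out = 1480 kmol; y_V = 18.04 / 1480 = 0.01219.

0.0122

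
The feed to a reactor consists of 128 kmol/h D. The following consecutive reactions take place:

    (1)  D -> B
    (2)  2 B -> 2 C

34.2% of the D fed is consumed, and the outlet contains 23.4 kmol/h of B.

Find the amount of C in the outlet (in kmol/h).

Conversion of D: D consumed = 1ξ₁ = 0.342 × 128 → ξ₁ = 43.78 kmol/h.
B balance: n_B = 0 + 1ξ₁ − 2ξ₂ = 23.4 → ξ₂ = (1·43.78 − 23.4)/2 = 10.19 kmol/h.
Outlet amounts (n = n₀ + Σ ν·ξ):
  D: 128 − 1(43.78) = 84.22
  B: 0 + 1(43.78) − 2(10.19) = 23.4
  C: 0 + 2(10.19) = 20.38

20.4 kmol/h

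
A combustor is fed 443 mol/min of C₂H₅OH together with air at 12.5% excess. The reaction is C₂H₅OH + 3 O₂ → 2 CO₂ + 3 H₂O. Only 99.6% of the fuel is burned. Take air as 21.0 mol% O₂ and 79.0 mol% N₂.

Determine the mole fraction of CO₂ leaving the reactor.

Stoichiometric O₂ = 3 × 443 = 1329 mol/min; O₂ fed = 1329 × 1.125 = 1495 mol/min.
N₂ fed = 1495 × 79/21 = 5625 mol/min.
Fuel reacted = 0.996 × 443 → ξ = 441.2 mol/min.
Outlet (n = n₀ + ν ξ):
  C₂H₅OH: 443 − 1(441.2) = 1.772
  O₂: 1495 − 3(441.2) = 171.4
  N₂: 5625 (inert)
  CO₂: 0 + 2(441.2) = 882.5
  H₂O: 0 + 3(441.2) = 1324
Total out = 8004 mol/min; y_CO₂ = 882.5 / 8004 = 0.1103.

0.11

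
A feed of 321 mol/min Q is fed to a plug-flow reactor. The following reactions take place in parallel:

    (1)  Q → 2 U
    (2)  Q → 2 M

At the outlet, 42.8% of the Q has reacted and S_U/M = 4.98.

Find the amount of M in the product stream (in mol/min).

45.9 mol/min

Conversion of Q: Q consumed = 0.428 × 321 = 137.4 mol/min = 1ξ₁ + 1ξ₂.
Selectivity: 2ξ₁ / (2ξ₂) = 4.98 → ξ₁ = 4.98 ξ₂.
Substitute: (1·4.98 + 1) ξ₂ = 137.4 → ξ₂ = 22.97 mol/min, ξ₁ = 114.4 mol/min.
Outlet amounts (n = n₀ + Σ ν·ξ):
  Q: 321 − 1(114.4) − 1(22.97) = 183.6
  U: 0 + 2(114.4) = 228.8
  M: 0 + 2(22.97) = 45.95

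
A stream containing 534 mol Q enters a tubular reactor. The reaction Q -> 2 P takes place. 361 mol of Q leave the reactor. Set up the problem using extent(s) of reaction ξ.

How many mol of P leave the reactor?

346 mol

For Q: n = n₀ − 1ξ → 361 = 534 − 1ξ, giving ξ = 173 mol.
Outlet amounts (n = n₀ + ν ξ):
  Q: 534 − 1(173) = 361
  P: 0 + 2(173) = 346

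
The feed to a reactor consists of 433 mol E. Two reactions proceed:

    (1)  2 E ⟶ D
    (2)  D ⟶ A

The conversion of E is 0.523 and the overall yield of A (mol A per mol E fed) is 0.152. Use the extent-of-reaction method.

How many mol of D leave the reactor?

Conversion of E: E consumed = 2ξ₁ = 0.523 × 433 → ξ₁ = 113.2 mol.
Yield of A: 1ξ₂ / 433 = 0.152 → ξ₂ = 65.82 mol.
Outlet amounts (n = n₀ + Σ ν·ξ):
  E: 433 − 2(113.2) = 206.5
  D: 0 + 1(113.2) − 1(65.82) = 47.41
  A: 0 + 1(65.82) = 65.82

47.4 mol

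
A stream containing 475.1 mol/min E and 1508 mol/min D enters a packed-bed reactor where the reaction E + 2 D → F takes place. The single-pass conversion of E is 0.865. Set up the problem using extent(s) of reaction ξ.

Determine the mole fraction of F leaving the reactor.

0.354

E reacted = 0.865 × 475.1 = 411 mol/min; ν_E = −1, so ξ = 411/1 = 411 mol/min.
Outlet amounts (n = n₀ + ν ξ):
  E: 475.1 − 1(411) = 64.14
  D: 1508 − 2(411) = 686.1
  F: 0 + 1(411) = 411
Total out = 1161 mol/min; y_F = 411 / 1161 = 0.3539.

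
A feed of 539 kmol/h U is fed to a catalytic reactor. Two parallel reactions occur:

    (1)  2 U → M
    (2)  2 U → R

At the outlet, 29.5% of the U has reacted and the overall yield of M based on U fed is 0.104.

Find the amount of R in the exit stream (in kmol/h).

Yield of M: 1ξ₁ / 539 = 0.104 → ξ₁ = 56.06 kmol/h.
Conversion of U: 2ξ₁ + 2ξ₂ = 0.295 × 539 = 159 → ξ₂ = 23.45 kmol/h.
Outlet amounts (n = n₀ + Σ ν·ξ):
  U: 539 − 2(56.06) − 2(23.45) = 380
  M: 0 + 1(56.06) = 56.06
  R: 0 + 1(23.45) = 23.45

23.4 kmol/h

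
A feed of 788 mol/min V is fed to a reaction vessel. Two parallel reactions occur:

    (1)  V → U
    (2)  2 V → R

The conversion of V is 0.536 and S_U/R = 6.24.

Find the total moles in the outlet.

737 mol/min

Conversion of V: V consumed = 0.536 × 788 = 422.4 mol/min = 1ξ₁ + 2ξ₂.
Selectivity: 1ξ₁ / (1ξ₂) = 6.24 → ξ₁ = 6.24 ξ₂.
Substitute: (1·6.24 + 2) ξ₂ = 422.4 → ξ₂ = 51.26 mol/min, ξ₁ = 319.9 mol/min.
Outlet amounts (n = n₀ + Σ ν·ξ):
  V: 788 − 1(319.9) − 2(51.26) = 365.6
  U: 0 + 1(319.9) = 319.9
  R: 0 + 1(51.26) = 51.26
Total out = 365.6 + 319.9 + 51.26 = 736.7 mol/min.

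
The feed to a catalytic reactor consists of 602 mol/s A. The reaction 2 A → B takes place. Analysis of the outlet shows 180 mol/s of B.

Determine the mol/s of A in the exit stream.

242 mol/s

For B: n = n₀ + 1ξ → 180 = 0 + 1ξ, giving ξ = 180 mol/s.
Outlet amounts (n = n₀ + ν ξ):
  A: 602 − 2(180) = 242
  B: 0 + 1(180) = 180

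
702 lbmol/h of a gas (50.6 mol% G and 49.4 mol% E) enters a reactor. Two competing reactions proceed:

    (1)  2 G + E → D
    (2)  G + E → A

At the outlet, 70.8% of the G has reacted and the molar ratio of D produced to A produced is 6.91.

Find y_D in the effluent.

0.26

Conversion of G: G consumed = 0.708 × 355.2 = 251.5 lbmol/h = 2ξ₁ + 1ξ₂.
Selectivity: 1ξ₁ / (1ξ₂) = 6.91 → ξ₁ = 6.91 ξ₂.
Substitute: (2·6.91 + 1) ξ₂ = 251.5 → ξ₂ = 16.97 lbmol/h, ξ₁ = 117.3 lbmol/h.
Outlet amounts (n = n₀ + Σ ν·ξ):
  G: 355.2 − 2(117.3) − 1(16.97) = 103.7
  E: 346.8 − 1(117.3) − 1(16.97) = 212.6
  D: 0 + 1(117.3) = 117.3
  A: 0 + 1(16.97) = 16.97
Total out = 450.5 lbmol/h; y_D = 117.3 / 450.5 = 0.2603.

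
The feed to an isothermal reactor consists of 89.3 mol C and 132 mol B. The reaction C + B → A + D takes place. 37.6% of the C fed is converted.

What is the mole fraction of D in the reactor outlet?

C reacted = 0.376 × 89.3 = 33.58 mol; ν_C = −1, so ξ = 33.58/1 = 33.58 mol.
Outlet amounts (n = n₀ + ν ξ):
  C: 89.3 − 1(33.58) = 55.72
  B: 132 − 1(33.58) = 98.42
  A: 0 + 1(33.58) = 33.58
  D: 0 + 1(33.58) = 33.58
Total out = 221.3 mol; y_D = 33.58 / 221.3 = 0.1517.

0.152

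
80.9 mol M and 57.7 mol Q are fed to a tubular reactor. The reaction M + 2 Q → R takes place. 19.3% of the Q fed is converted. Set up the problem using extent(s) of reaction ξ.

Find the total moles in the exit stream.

Q reacted = 0.193 × 57.7 = 11.14 mol; ν_Q = −2, so ξ = 11.14/2 = 5.568 mol.
Outlet amounts (n = n₀ + ν ξ):
  M: 80.9 − 1(5.568) = 75.33
  Q: 57.7 − 2(5.568) = 46.56
  R: 0 + 1(5.568) = 5.568
Total out = 75.33 + 46.56 + 5.568 = 127.5 mol.

127 mol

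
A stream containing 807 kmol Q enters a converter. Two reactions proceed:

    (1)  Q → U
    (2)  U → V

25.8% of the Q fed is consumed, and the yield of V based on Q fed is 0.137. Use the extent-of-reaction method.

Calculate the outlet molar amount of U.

97.6 kmol

Conversion of Q: Q consumed = 1ξ₁ = 0.258 × 807 → ξ₁ = 208.2 kmol.
Yield of V: 1ξ₂ / 807 = 0.137 → ξ₂ = 110.6 kmol.
Outlet amounts (n = n₀ + Σ ν·ξ):
  Q: 807 − 1(208.2) = 598.8
  U: 0 + 1(208.2) − 1(110.6) = 97.65
  V: 0 + 1(110.6) = 110.6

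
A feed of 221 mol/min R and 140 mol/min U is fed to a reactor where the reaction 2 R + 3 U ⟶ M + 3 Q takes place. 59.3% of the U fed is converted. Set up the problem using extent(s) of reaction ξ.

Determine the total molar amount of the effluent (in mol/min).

333 mol/min

U reacted = 0.593 × 140 = 83.02 mol/min; ν_U = −3, so ξ = 83.02/3 = 27.67 mol/min.
Outlet amounts (n = n₀ + ν ξ):
  R: 221 − 2(27.67) = 165.7
  U: 140 − 3(27.67) = 56.98
  M: 0 + 1(27.67) = 27.67
  Q: 0 + 3(27.67) = 83.02
Total out = 165.7 + 56.98 + 27.67 + 83.02 = 333.3 mol/min.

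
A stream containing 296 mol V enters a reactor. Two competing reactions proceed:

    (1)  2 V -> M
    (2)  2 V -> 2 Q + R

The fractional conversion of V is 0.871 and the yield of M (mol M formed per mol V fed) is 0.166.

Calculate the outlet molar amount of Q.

Yield of M: 1ξ₁ / 296 = 0.166 → ξ₁ = 49.14 mol.
Conversion of V: 2ξ₁ + 2ξ₂ = 0.871 × 296 = 257.8 → ξ₂ = 79.77 mol.
Outlet amounts (n = n₀ + Σ ν·ξ):
  V: 296 − 2(49.14) − 2(79.77) = 38.18
  M: 0 + 1(49.14) = 49.14
  Q: 0 + 2(79.77) = 159.5
  R: 0 + 1(79.77) = 79.77

160 mol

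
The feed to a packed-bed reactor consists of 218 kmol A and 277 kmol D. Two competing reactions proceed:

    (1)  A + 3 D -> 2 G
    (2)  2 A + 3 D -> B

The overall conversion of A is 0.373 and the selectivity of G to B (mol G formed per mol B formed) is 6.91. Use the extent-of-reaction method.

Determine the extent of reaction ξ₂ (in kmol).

Conversion of A: A consumed = 0.373 × 218 = 81.31 kmol = 1ξ₁ + 2ξ₂.
Selectivity: 2ξ₁ / (1ξ₂) = 6.91 → ξ₁ = 3.455 ξ₂.
Substitute: (1·3.455 + 2) ξ₂ = 81.31 → ξ₂ = 14.91 kmol, ξ₁ = 51.5 kmol.
Outlet amounts (n = n₀ + Σ ν·ξ):
  A: 218 − 1(51.5) − 2(14.91) = 136.7
  D: 277 − 3(51.5) − 3(14.91) = 77.78
  G: 0 + 2(51.5) = 103
  B: 0 + 1(14.91) = 14.91

ξ₂ = 14.9 kmol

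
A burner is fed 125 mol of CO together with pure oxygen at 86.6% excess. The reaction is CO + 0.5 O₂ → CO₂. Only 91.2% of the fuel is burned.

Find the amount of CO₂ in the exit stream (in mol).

Stoichiometric O₂ = 0.5 × 125 = 62.5 mol; O₂ fed = 62.5 × 1.866 = 116.6 mol.
Fuel reacted = 0.912 × 125 → ξ = 114 mol.
Outlet (n = n₀ + ν ξ):
  CO: 125 − 1(114) = 11
  O₂: 116.6 − 0.5(114) = 59.62
  CO₂: 0 + 1(114) = 114

114 mol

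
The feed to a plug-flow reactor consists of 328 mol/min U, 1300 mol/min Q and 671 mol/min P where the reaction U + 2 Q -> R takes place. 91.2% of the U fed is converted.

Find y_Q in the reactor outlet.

0.413

U reacted = 0.912 × 328 = 299.1 mol/min; ν_U = −1, so ξ = 299.1/1 = 299.1 mol/min.
Outlet amounts (n = n₀ + ν ξ):
  U: 328 − 1(299.1) = 28.86
  Q: 1300 − 2(299.1) = 701.7
  R: 0 + 1(299.1) = 299.1
  P: 671 (inert)
Total out = 1701 mol/min; y_Q = 701.7 / 1701 = 0.4126.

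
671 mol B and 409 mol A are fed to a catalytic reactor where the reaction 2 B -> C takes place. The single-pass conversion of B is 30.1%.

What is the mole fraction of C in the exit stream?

0.103

B reacted = 0.301 × 671 = 202 mol; ν_B = −2, so ξ = 202/2 = 101 mol.
Outlet amounts (n = n₀ + ν ξ):
  B: 671 − 2(101) = 469
  C: 0 + 1(101) = 101
  A: 409 (inert)
Total out = 979 mol; y_C = 101 / 979 = 0.1032.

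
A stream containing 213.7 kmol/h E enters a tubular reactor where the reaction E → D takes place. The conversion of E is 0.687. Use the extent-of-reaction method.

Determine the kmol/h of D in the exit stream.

147 kmol/h

E reacted = 0.687 × 213.7 = 146.8 kmol/h; ν_E = −1, so ξ = 146.8/1 = 146.8 kmol/h.
Outlet amounts (n = n₀ + ν ξ):
  E: 213.7 − 1(146.8) = 66.89
  D: 0 + 1(146.8) = 146.8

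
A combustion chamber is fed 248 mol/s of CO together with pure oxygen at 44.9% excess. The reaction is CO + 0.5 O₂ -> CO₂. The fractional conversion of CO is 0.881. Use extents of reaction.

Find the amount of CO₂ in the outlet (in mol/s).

218 mol/s

Stoichiometric O₂ = 0.5 × 248 = 124 mol/s; O₂ fed = 124 × 1.449 = 179.7 mol/s.
Fuel reacted = 0.881 × 248 → ξ = 218.5 mol/s.
Outlet (n = n₀ + ν ξ):
  CO: 248 − 1(218.5) = 29.51
  O₂: 179.7 − 0.5(218.5) = 70.43
  CO₂: 0 + 1(218.5) = 218.5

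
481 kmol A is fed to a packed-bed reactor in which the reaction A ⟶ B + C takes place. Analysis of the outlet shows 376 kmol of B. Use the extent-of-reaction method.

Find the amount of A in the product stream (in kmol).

For B: n = n₀ + 1ξ → 376 = 0 + 1ξ, giving ξ = 376 kmol.
Outlet amounts (n = n₀ + ν ξ):
  A: 481 − 1(376) = 105
  B: 0 + 1(376) = 376
  C: 0 + 1(376) = 376

105 kmol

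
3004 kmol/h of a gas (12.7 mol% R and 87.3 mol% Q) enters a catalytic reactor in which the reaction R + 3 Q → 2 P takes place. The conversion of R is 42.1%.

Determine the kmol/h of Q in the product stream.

2140 kmol/h

R reacted = 0.421 × 381.5 = 160.6 kmol/h; ν_R = −1, so ξ = 160.6/1 = 160.6 kmol/h.
Outlet amounts (n = n₀ + ν ξ):
  R: 381.5 − 1(160.6) = 220.9
  Q: 2622 − 3(160.6) = 2141
  P: 0 + 2(160.6) = 321.2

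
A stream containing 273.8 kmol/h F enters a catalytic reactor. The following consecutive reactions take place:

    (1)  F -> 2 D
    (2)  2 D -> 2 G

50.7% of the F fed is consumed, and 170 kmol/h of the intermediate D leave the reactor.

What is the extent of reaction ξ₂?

Conversion of F: F consumed = 1ξ₁ = 0.507 × 273.8 → ξ₁ = 138.8 kmol/h.
D balance: n_D = 0 + 2ξ₁ − 2ξ₂ = 170 → ξ₂ = (2·138.8 − 170)/2 = 53.82 kmol/h.
Outlet amounts (n = n₀ + Σ ν·ξ):
  F: 273.8 − 1(138.8) = 135
  D: 0 + 2(138.8) − 2(53.82) = 170
  G: 0 + 2(53.82) = 107.6

ξ₂ = 53.8 kmol/h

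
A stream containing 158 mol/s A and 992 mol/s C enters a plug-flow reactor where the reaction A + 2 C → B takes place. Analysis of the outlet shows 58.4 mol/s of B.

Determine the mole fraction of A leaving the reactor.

0.0964

For B: n = n₀ + 1ξ → 58.4 = 0 + 1ξ, giving ξ = 58.4 mol/s.
Outlet amounts (n = n₀ + ν ξ):
  A: 158 − 1(58.4) = 99.6
  C: 992 − 2(58.4) = 875.2
  B: 0 + 1(58.4) = 58.4
Total out = 1033 mol/s; y_A = 99.6 / 1033 = 0.0964.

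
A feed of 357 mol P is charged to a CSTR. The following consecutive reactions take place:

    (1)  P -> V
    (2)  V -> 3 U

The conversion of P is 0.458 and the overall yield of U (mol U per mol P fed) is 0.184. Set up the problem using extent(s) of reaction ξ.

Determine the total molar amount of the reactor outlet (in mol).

Conversion of P: P consumed = 1ξ₁ = 0.458 × 357 → ξ₁ = 163.5 mol.
Yield of U: 3ξ₂ / 357 = 0.184 → ξ₂ = 21.9 mol.
Outlet amounts (n = n₀ + Σ ν·ξ):
  P: 357 − 1(163.5) = 193.5
  V: 0 + 1(163.5) − 1(21.9) = 141.6
  U: 0 + 3(21.9) = 65.69
Total out = 193.5 + 141.6 + 65.69 = 400.8 mol.

401 mol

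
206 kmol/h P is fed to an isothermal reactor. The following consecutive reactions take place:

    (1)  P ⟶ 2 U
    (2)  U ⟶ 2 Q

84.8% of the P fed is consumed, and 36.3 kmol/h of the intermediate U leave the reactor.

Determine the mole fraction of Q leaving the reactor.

0.903

Conversion of P: P consumed = 1ξ₁ = 0.848 × 206 → ξ₁ = 174.7 kmol/h.
U balance: n_U = 0 + 2ξ₁ − 1ξ₂ = 36.3 → ξ₂ = (2·174.7 − 36.3)/1 = 313.1 kmol/h.
Outlet amounts (n = n₀ + Σ ν·ξ):
  P: 206 − 1(174.7) = 31.31
  U: 0 + 2(174.7) − 1(313.1) = 36.3
  Q: 0 + 2(313.1) = 626.2
Total out = 693.8 kmol/h; y_Q = 626.2 / 693.8 = 0.9025.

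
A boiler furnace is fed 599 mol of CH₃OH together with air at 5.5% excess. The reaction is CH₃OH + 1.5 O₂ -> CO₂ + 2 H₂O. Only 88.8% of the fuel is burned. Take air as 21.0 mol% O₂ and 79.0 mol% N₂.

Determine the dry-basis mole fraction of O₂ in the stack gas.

0.0348

Stoichiometric O₂ = 1.5 × 599 = 898.5 mol; O₂ fed = 898.5 × 1.055 = 947.9 mol.
N₂ fed = 947.9 × 79/21 = 3566 mol.
Fuel reacted = 0.888 × 599 → ξ = 531.9 mol.
Outlet (n = n₀ + ν ξ):
  CH₃OH: 599 − 1(531.9) = 67.09
  O₂: 947.9 − 1.5(531.9) = 150
  N₂: 3566 (inert)
  CO₂: 0 + 1(531.9) = 531.9
  H₂O: 0 + 2(531.9) = 1064
Dry total = 4315 mol; y_O₂ (dry) = 150 / 4315 = 0.03477.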